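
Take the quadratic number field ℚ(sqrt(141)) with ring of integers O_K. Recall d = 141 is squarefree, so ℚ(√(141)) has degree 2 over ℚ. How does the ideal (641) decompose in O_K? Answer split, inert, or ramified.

641 splits in O_K

d = 141 ≡ 1 (mod 4), so O_K = ℤ[(1+√141)/2] and disc(K) = d = 141.
disc(K) = 141 is not divisible by 641; 641 is unramified.
Compute (141/641) via Euler: 141^((641-1)/2) mod 641 = 1, so (141/641) = 1.
d is a quadratic residue mod p, hence 641 splits in O_K.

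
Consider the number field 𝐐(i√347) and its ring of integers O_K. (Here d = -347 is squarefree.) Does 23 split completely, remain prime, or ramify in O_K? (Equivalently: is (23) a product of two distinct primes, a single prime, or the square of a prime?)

Since -347 ≡ 1 mod 4, the ring of integers is ℤ[(1+√-347)/2] with discriminant -347.
Since gcd(23, -347) = 1 the prime 23 does not ramify.
(-347/23) = 21^11 mod 23 = 22, giving Legendre symbol -1.
d is a non-residue mod p, hence 23 remains inert in O_K.

23 remains inert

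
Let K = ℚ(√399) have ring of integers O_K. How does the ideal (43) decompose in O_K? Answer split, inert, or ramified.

399 mod 4 = 3, hence disc K = 4·399 = 1596 and O_K = ℤ[√399].
43 ∤ 1596, so 43 is unramified.
Compute (399/43) via Euler: 12^((43-1)/2) mod 43 = 42, so (399/43) = -1.
Legendre symbol -1 ⇒ 43 is inert.

inert — (43) stays prime in O_K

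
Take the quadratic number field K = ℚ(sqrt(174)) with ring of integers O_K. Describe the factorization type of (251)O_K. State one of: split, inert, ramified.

174 mod 4 = 2, hence disc K = 4·174 = 696 and O_K = ℤ[√174].
251 ∤ 696, so 251 is unramified.
Compute (174/251) via Euler: 174^((251-1)/2) mod 251 = 1, so (174/251) = 1.
(174/251) = 1, so 251 splits.

251 splits in O_K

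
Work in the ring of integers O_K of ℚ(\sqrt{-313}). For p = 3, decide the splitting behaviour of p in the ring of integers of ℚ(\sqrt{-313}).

remains prime (inert)

-313 mod 4 = 3, hence disc K = 4·(-313) = -1252 and O_K = ℤ[√-313].
3 ∤ -1252, so 3 is unramified.
(-313/3) = 2^1 mod 3 = 2, giving Legendre symbol -1.
Legendre symbol -1 ⇒ 3 is inert.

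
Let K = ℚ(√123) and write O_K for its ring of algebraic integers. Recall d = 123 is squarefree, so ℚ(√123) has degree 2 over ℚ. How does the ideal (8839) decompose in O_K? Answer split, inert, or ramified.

8839 splits in O_K

Since 123 ≢ 1 mod 4, the ring of integers is ℤ[√123] with discriminant 4·123 = 492.
Since gcd(8839, 492) = 1 the prime 8839 does not ramify.
Legendre symbol by Euler's criterion: (123/8839) ≡ 123^4419 ≡ 1 (mod 8839), i.e. (123/8839) = 1.
(123/8839) = 1, so 8839 splits.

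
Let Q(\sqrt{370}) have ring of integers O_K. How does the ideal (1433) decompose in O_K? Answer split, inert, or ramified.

remains prime (inert)

d = 370 ≡ 2 (mod 4), so O_K = ℤ[√370] and disc(K) = 4d = 1480.
1433 ∤ 1480, so 1433 is unramified.
(370/1433) = 370^716 mod 1433 = 1432, giving Legendre symbol -1.
Legendre symbol -1 ⇒ 1433 is inert.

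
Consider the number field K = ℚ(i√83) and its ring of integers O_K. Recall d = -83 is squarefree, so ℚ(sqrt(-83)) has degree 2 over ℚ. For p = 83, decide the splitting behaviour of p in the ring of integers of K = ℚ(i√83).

ramifies in O_K

d = -83 ≡ 1 (mod 4), so O_K = ℤ[(1+√-83)/2] and disc(K) = d = -83.
Ramification test: 83 | -83. The prime 83 ramifies in K.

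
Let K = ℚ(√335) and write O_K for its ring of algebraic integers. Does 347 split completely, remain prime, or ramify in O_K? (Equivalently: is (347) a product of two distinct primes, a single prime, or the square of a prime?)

inert — (347) stays prime in O_K

d = 335 ≡ 3 (mod 4), so O_K = ℤ[√335] and disc(K) = 4d = 1340.
347 ∤ 1340, so 347 is unramified.
Legendre symbol by Euler's criterion: (335/347) ≡ 335^173 ≡ 346 (mod 347), i.e. (335/347) = -1.
Legendre symbol -1 ⇒ 347 is inert.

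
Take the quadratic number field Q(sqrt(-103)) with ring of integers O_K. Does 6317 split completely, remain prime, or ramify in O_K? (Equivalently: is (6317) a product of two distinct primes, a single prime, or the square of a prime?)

d = -103 ≡ 1 (mod 4), so O_K = ℤ[(1+√-103)/2] and disc(K) = d = -103.
6317 ∤ -103, so 6317 is unramified.
Euler's criterion: (-103)^3158 mod 6317 = 1. Thus (-103|6317) = 1.
(-103/6317) = 1, so 6317 splits.

split — (6317) = 𝔭₁𝔭₂ with 𝔭₁ ≠ 𝔭₂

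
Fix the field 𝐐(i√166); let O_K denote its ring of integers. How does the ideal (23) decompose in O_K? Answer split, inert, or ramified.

split — (23) = 𝔭₁𝔭₂ with 𝔭₁ ≠ 𝔭₂

-166 mod 4 = 2, hence disc K = 4·(-166) = -664 and O_K = ℤ[√-166].
disc(K) = -664 is not divisible by 23; 23 is unramified.
Compute (-166/23) via Euler: 18^((23-1)/2) mod 23 = 1, so (-166/23) = 1.
Legendre symbol 1 ⇒ 23 is split.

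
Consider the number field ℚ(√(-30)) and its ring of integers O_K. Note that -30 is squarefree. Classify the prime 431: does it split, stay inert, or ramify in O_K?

inert

-30 mod 4 = 2, hence disc K = 4·(-30) = -120 and O_K = ℤ[√-30].
Since gcd(431, -120) = 1 the prime 431 does not ramify.
Compute (-30/431) via Euler: 401^((431-1)/2) mod 431 = 430, so (-30/431) = -1.
Legendre symbol -1 ⇒ 431 is inert.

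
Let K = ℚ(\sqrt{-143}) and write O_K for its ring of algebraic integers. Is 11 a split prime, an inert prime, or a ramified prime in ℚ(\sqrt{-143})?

-143 mod 4 = 1, hence disc K = -143 and O_K = ℤ[(1+√-143)/2].
11 divides disc(K) = -143, so 11 ramifies.

11 is ramified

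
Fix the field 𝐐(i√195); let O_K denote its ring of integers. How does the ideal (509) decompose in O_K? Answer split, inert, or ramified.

split

Since -195 ≡ 1 mod 4, the ring of integers is ℤ[(1+√-195)/2] with discriminant -195.
disc(K) = -195 is not divisible by 509; 509 is unramified.
Legendre symbol by Euler's criterion: (-195/509) ≡ (-195)^254 ≡ 1 (mod 509), i.e. (-195/509) = 1.
d is a quadratic residue mod p, hence 509 splits in O_K.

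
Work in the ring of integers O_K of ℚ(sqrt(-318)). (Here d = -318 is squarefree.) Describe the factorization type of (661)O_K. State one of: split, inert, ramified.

inert

d = -318 ≡ 2 (mod 4), so O_K = ℤ[√-318] and disc(K) = 4d = -1272.
661 ∤ -1272, so 661 is unramified.
Compute (-318/661) via Euler: 343^((661-1)/2) mod 661 = 660, so (-318/661) = -1.
Legendre symbol -1 ⇒ 661 is inert.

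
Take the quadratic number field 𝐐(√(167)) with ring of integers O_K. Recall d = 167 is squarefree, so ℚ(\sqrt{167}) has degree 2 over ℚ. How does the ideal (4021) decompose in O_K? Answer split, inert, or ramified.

d = 167 ≡ 3 (mod 4), so O_K = ℤ[√167] and disc(K) = 4d = 668.
4021 ∤ 668, so 4021 is unramified.
Compute (167/4021) via Euler: 167^((4021-1)/2) mod 4021 = 4020, so (167/4021) = -1.
d is a non-residue mod p, hence 4021 remains inert in O_K.

inert — (4021) stays prime in O_K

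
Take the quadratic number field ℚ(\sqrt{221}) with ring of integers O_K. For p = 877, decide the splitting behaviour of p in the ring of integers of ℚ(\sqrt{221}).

877 splits in O_K

221 mod 4 = 1, hence disc K = 221 and O_K = ℤ[(1+√221)/2].
Since gcd(877, 221) = 1 the prime 877 does not ramify.
Euler's criterion: 221^438 mod 877 = 1. Thus (221|877) = 1.
(221/877) = 1, so 877 splits.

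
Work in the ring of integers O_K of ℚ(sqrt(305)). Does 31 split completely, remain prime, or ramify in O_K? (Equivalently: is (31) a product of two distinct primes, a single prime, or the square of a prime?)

inert — (31) stays prime in O_K

d = 305 ≡ 1 (mod 4), so O_K = ℤ[(1+√305)/2] and disc(K) = d = 305.
31 ∤ 305, so 31 is unramified.
Legendre symbol by Euler's criterion: (305/31) ≡ 305^15 ≡ 30 (mod 31), i.e. (305/31) = -1.
(305/31) = -1, so 31 is inert.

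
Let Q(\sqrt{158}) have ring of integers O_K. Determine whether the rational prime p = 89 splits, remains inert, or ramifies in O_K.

d = 158 ≡ 2 (mod 4), so O_K = ℤ[√158] and disc(K) = 4d = 632.
89 ∤ 632, so 89 is unramified.
Euler's criterion: 158^44 mod 89 = 1. Thus (158|89) = 1.
d is a quadratic residue mod p, hence 89 splits in O_K.

p splits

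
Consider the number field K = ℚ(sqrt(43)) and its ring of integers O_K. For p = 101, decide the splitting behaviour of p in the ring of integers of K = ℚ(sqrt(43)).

Since 43 ≢ 1 mod 4, the ring of integers is ℤ[√43] with discriminant 4·43 = 172.
101 ∤ 172, so 101 is unramified.
(43/101) = 43^50 mod 101 = 1, giving Legendre symbol 1.
Legendre symbol 1 ⇒ 101 is split.

split — (101) = 𝔭₁𝔭₂ with 𝔭₁ ≠ 𝔭₂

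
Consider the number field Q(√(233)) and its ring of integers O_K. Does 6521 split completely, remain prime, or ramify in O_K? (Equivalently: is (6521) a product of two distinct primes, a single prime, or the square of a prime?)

inert — (6521) stays prime in O_K

Since 233 ≡ 1 mod 4, the ring of integers is ℤ[(1+√233)/2] with discriminant 233.
disc(K) = 233 is not divisible by 6521; 6521 is unramified.
Compute (233/6521) via Euler: 233^((6521-1)/2) mod 6521 = 6520, so (233/6521) = -1.
(233/6521) = -1, so 6521 is inert.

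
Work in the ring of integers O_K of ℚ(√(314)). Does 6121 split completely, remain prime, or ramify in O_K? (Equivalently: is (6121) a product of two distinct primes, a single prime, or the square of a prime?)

p is inert

Since 314 ≢ 1 mod 4, the ring of integers is ℤ[√314] with discriminant 4·314 = 1256.
disc(K) = 1256 is not divisible by 6121; 6121 is unramified.
Compute (314/6121) via Euler: 314^((6121-1)/2) mod 6121 = 6120, so (314/6121) = -1.
d is a non-residue mod p, hence 6121 remains inert in O_K.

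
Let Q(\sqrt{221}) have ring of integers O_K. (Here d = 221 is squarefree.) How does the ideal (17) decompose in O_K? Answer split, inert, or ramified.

17 is ramified

d = 221 ≡ 1 (mod 4), so O_K = ℤ[(1+√221)/2] and disc(K) = d = 221.
disc(K) = 221 = 17·13, so p = 17 is ramified.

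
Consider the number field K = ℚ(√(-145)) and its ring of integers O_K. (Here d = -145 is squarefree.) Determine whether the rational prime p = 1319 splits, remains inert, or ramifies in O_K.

-145 mod 4 = 3, hence disc K = 4·(-145) = -580 and O_K = ℤ[√-145].
1319 ∤ -580, so 1319 is unramified.
Legendre symbol by Euler's criterion: (-145/1319) ≡ (-145)^659 ≡ 1 (mod 1319), i.e. (-145/1319) = 1.
Legendre symbol 1 ⇒ 1319 is split.

p splits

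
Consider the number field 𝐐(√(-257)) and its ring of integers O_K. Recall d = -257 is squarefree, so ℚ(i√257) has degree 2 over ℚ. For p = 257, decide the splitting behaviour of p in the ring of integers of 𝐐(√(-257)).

d = -257 ≡ 3 (mod 4), so O_K = ℤ[√-257] and disc(K) = 4d = -1028.
257 divides disc(K) = -1028, so 257 ramifies.

ramifies in O_K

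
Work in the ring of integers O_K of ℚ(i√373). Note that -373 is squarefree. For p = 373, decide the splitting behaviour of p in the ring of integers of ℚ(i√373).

d = -373 ≡ 3 (mod 4), so O_K = ℤ[√-373] and disc(K) = 4d = -1492.
disc(K) = -1492 = 373·(-4), so p = 373 is ramified.

p ramifies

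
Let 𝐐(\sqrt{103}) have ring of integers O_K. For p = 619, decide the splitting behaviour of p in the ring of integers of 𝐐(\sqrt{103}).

103 mod 4 = 3, hence disc K = 4·103 = 412 and O_K = ℤ[√103].
disc(K) = 412 is not divisible by 619; 619 is unramified.
Euler's criterion: 103^309 mod 619 = 618. Thus (103|619) = -1.
d is a non-residue mod p, hence 619 remains inert in O_K.

remains prime (inert)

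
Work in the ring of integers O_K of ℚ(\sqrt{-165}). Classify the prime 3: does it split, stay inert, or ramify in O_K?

ramified — (3) = 𝔭²

-165 mod 4 = 3, hence disc K = 4·(-165) = -660 and O_K = ℤ[√-165].
Ramification test: 3 | -660. The prime 3 ramifies in K.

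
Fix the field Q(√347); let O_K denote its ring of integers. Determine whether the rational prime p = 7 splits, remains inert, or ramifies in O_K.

splits completely

Since 347 ≢ 1 mod 4, the ring of integers is ℤ[√347] with discriminant 4·347 = 1388.
7 ∤ 1388, so 7 is unramified.
Compute (347/7) via Euler: 4^((7-1)/2) mod 7 = 1, so (347/7) = 1.
d is a quadratic residue mod p, hence 7 splits in O_K.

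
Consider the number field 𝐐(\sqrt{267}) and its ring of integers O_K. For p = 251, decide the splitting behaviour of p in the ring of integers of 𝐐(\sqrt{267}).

d = 267 ≡ 3 (mod 4), so O_K = ℤ[√267] and disc(K) = 4d = 1068.
Since gcd(251, 1068) = 1 the prime 251 does not ramify.
Compute (267/251) via Euler: 16^((251-1)/2) mod 251 = 1, so (267/251) = 1.
Legendre symbol 1 ⇒ 251 is split.

split — (251) = 𝔭₁𝔭₂ with 𝔭₁ ≠ 𝔭₂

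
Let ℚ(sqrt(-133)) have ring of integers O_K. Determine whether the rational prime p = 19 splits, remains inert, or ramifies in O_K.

-133 mod 4 = 3, hence disc K = 4·(-133) = -532 and O_K = ℤ[√-133].
disc(K) = -532 = 19·(-28), so p = 19 is ramified.

ramifies in O_K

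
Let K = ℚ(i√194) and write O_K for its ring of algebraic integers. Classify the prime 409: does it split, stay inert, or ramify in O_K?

Since -194 ≢ 1 mod 4, the ring of integers is ℤ[√-194] with discriminant 4·(-194) = -776.
Since gcd(409, -776) = 1 the prime 409 does not ramify.
Compute (-194/409) via Euler: 215^((409-1)/2) mod 409 = 408, so (-194/409) = -1.
(-194/409) = -1, so 409 is inert.

inert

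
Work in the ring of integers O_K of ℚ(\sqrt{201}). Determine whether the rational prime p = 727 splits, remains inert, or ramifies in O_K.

Since 201 ≡ 1 mod 4, the ring of integers is ℤ[(1+√201)/2] with discriminant 201.
Since gcd(727, 201) = 1 the prime 727 does not ramify.
Legendre symbol by Euler's criterion: (201/727) ≡ 201^363 ≡ 726 (mod 727), i.e. (201/727) = -1.
(201/727) = -1, so 727 is inert.

727 remains inert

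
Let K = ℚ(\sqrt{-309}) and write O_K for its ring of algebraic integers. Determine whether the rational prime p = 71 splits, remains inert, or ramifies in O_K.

inert

d = -309 ≡ 3 (mod 4), so O_K = ℤ[√-309] and disc(K) = 4d = -1236.
Since gcd(71, -1236) = 1 the prime 71 does not ramify.
Compute (-309/71) via Euler: 46^((71-1)/2) mod 71 = 70, so (-309/71) = -1.
d is a non-residue mod p, hence 71 remains inert in O_K.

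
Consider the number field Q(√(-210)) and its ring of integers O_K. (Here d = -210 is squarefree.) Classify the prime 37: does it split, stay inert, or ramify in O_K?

-210 mod 4 = 2, hence disc K = 4·(-210) = -840 and O_K = ℤ[√-210].
disc(K) = -840 is not divisible by 37; 37 is unramified.
Euler's criterion: (-210)^18 mod 37 = 1. Thus (-210|37) = 1.
(-210/37) = 1, so 37 splits.

split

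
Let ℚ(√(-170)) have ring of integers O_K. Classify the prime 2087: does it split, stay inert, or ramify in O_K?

d = -170 ≡ 2 (mod 4), so O_K = ℤ[√-170] and disc(K) = 4d = -680.
disc(K) = -680 is not divisible by 2087; 2087 is unramified.
(-170/2087) = 1917^1043 mod 2087 = 1, giving Legendre symbol 1.
(-170/2087) = 1, so 2087 splits.

2087 splits in O_K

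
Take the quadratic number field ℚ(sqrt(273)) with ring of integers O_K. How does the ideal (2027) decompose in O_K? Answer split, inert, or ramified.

p is inert

d = 273 ≡ 1 (mod 4), so O_K = ℤ[(1+√273)/2] and disc(K) = d = 273.
2027 ∤ 273, so 2027 is unramified.
Legendre symbol by Euler's criterion: (273/2027) ≡ 273^1013 ≡ 2026 (mod 2027), i.e. (273/2027) = -1.
Legendre symbol -1 ⇒ 2027 is inert.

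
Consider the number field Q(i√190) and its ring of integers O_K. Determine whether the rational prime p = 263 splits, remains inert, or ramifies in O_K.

p is inert

-190 mod 4 = 2, hence disc K = 4·(-190) = -760 and O_K = ℤ[√-190].
263 ∤ -760, so 263 is unramified.
Legendre symbol by Euler's criterion: (-190/263) ≡ (-190)^131 ≡ 262 (mod 263), i.e. (-190/263) = -1.
d is a non-residue mod p, hence 263 remains inert in O_K.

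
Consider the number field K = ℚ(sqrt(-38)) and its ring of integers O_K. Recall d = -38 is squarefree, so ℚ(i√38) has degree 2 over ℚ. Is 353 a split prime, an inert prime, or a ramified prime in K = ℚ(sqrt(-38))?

d = -38 ≡ 2 (mod 4), so O_K = ℤ[√-38] and disc(K) = 4d = -152.
Since gcd(353, -152) = 1 the prime 353 does not ramify.
Euler's criterion: (-38)^176 mod 353 = 1. Thus (-38|353) = 1.
Legendre symbol 1 ⇒ 353 is split.

353 splits in O_K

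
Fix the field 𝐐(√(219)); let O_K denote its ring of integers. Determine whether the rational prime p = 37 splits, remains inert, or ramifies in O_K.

37 splits in O_K

Since 219 ≢ 1 mod 4, the ring of integers is ℤ[√219] with discriminant 4·219 = 876.
disc(K) = 876 is not divisible by 37; 37 is unramified.
Euler's criterion: 219^18 mod 37 = 1. Thus (219|37) = 1.
(219/37) = 1, so 37 splits.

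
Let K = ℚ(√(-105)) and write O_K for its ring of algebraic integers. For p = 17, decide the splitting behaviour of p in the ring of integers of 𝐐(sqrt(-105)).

inert

Since -105 ≢ 1 mod 4, the ring of integers is ℤ[√-105] with discriminant 4·(-105) = -420.
Since gcd(17, -420) = 1 the prime 17 does not ramify.
Euler's criterion: (-105)^8 mod 17 = 16. Thus (-105|17) = -1.
Legendre symbol -1 ⇒ 17 is inert.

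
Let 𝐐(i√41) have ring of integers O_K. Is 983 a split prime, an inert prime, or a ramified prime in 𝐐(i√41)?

p is inert

-41 mod 4 = 3, hence disc K = 4·(-41) = -164 and O_K = ℤ[√-41].
disc(K) = -164 is not divisible by 983; 983 is unramified.
Euler's criterion: (-41)^491 mod 983 = 982. Thus (-41|983) = -1.
(-41/983) = -1, so 983 is inert.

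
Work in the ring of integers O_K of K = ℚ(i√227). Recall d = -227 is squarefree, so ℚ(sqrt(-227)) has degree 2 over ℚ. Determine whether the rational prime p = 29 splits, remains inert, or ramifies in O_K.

-227 mod 4 = 1, hence disc K = -227 and O_K = ℤ[(1+√-227)/2].
29 ∤ -227, so 29 is unramified.
Legendre symbol by Euler's criterion: (-227/29) ≡ (-227)^14 ≡ 1 (mod 29), i.e. (-227/29) = 1.
d is a quadratic residue mod p, hence 29 splits in O_K.

p splits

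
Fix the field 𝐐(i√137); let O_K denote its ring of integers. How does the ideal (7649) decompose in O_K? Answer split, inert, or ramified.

inert

Since -137 ≢ 1 mod 4, the ring of integers is ℤ[√-137] with discriminant 4·(-137) = -548.
disc(K) = -548 is not divisible by 7649; 7649 is unramified.
Legendre symbol by Euler's criterion: (-137/7649) ≡ (-137)^3824 ≡ 7648 (mod 7649), i.e. (-137/7649) = -1.
d is a non-residue mod p, hence 7649 remains inert in O_K.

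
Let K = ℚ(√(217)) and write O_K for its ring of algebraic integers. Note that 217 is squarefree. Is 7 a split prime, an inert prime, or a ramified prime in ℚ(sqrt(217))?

217 mod 4 = 1, hence disc K = 217 and O_K = ℤ[(1+√217)/2].
Ramification test: 7 | 217. The prime 7 ramifies in K.

7 is ramified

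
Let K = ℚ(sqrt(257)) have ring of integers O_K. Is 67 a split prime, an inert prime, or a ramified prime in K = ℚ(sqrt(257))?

257 mod 4 = 1, hence disc K = 257 and O_K = ℤ[(1+√257)/2].
disc(K) = 257 is not divisible by 67; 67 is unramified.
Euler's criterion: 257^33 mod 67 = 1. Thus (257|67) = 1.
d is a quadratic residue mod p, hence 67 splits in O_K.

p splits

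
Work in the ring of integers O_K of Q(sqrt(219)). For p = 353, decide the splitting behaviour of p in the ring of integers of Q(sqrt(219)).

d = 219 ≡ 3 (mod 4), so O_K = ℤ[√219] and disc(K) = 4d = 876.
353 ∤ 876, so 353 is unramified.
Compute (219/353) via Euler: 219^((353-1)/2) mod 353 = 352, so (219/353) = -1.
(219/353) = -1, so 353 is inert.

inert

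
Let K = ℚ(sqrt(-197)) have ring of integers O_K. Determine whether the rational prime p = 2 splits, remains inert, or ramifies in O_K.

d = -197 ≡ 3 (mod 4), so O_K = ℤ[√-197] and disc(K) = 4d = -788.
2 divides disc(K) = -788, so 2 ramifies.

ramified — (2) = 𝔭²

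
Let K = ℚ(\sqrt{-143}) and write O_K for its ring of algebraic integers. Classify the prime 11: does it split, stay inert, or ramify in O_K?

ramified

d = -143 ≡ 1 (mod 4), so O_K = ℤ[(1+√-143)/2] and disc(K) = d = -143.
Ramification test: 11 | -143. The prime 11 ramifies in K.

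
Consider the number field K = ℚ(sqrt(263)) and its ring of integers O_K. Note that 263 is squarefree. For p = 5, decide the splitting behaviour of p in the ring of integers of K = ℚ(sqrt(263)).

263 mod 4 = 3, hence disc K = 4·263 = 1052 and O_K = ℤ[√263].
5 ∤ 1052, so 5 is unramified.
Legendre symbol by Euler's criterion: (263/5) ≡ 263^2 ≡ 4 (mod 5), i.e. (263/5) = -1.
Legendre symbol -1 ⇒ 5 is inert.

remains prime (inert)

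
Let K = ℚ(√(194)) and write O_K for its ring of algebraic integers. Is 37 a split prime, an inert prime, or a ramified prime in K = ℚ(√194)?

37 splits in O_K

d = 194 ≡ 2 (mod 4), so O_K = ℤ[√194] and disc(K) = 4d = 776.
37 ∤ 776, so 37 is unramified.
(194/37) = 9^18 mod 37 = 1, giving Legendre symbol 1.
(194/37) = 1, so 37 splits.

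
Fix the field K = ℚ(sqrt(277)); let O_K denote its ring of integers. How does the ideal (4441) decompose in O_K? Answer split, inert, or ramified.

Since 277 ≡ 1 mod 4, the ring of integers is ℤ[(1+√277)/2] with discriminant 277.
4441 ∤ 277, so 4441 is unramified.
Compute (277/4441) via Euler: 277^((4441-1)/2) mod 4441 = 1, so (277/4441) = 1.
d is a quadratic residue mod p, hence 4441 splits in O_K.

4441 splits in O_K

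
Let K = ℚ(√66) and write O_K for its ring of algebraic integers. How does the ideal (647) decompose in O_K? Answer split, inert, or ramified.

p is inert

66 mod 4 = 2, hence disc K = 4·66 = 264 and O_K = ℤ[√66].
647 ∤ 264, so 647 is unramified.
Legendre symbol by Euler's criterion: (66/647) ≡ 66^323 ≡ 646 (mod 647), i.e. (66/647) = -1.
(66/647) = -1, so 647 is inert.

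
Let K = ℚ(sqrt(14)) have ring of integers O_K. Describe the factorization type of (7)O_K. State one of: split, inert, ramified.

14 mod 4 = 2, hence disc K = 4·14 = 56 and O_K = ℤ[√14].
disc(K) = 56 = 7·8, so p = 7 is ramified.

ramified — (7) = 𝔭²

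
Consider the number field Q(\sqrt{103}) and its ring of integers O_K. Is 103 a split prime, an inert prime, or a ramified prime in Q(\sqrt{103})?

d = 103 ≡ 3 (mod 4), so O_K = ℤ[√103] and disc(K) = 4d = 412.
103 divides disc(K) = 412, so 103 ramifies.

103 is ramified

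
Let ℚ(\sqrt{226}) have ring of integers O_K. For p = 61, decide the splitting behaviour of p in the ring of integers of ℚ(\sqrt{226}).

226 mod 4 = 2, hence disc K = 4·226 = 904 and O_K = ℤ[√226].
disc(K) = 904 is not divisible by 61; 61 is unramified.
Euler's criterion: 226^30 mod 61 = 60. Thus (226|61) = -1.
(226/61) = -1, so 61 is inert.

61 remains inert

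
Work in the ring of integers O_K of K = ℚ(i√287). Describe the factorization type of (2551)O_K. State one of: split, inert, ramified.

d = -287 ≡ 1 (mod 4), so O_K = ℤ[(1+√-287)/2] and disc(K) = d = -287.
Since gcd(2551, -287) = 1 the prime 2551 does not ramify.
(-287/2551) = 2264^1275 mod 2551 = 2550, giving Legendre symbol -1.
d is a non-residue mod p, hence 2551 remains inert in O_K.

inert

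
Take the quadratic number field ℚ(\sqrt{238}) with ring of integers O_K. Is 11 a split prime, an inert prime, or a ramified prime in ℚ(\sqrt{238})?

238 mod 4 = 2, hence disc K = 4·238 = 952 and O_K = ℤ[√238].
11 ∤ 952, so 11 is unramified.
Euler's criterion: 238^5 mod 11 = 10. Thus (238|11) = -1.
(238/11) = -1, so 11 is inert.

p is inert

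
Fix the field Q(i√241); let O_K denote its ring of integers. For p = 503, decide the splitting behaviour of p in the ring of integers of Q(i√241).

-241 mod 4 = 3, hence disc K = 4·(-241) = -964 and O_K = ℤ[√-241].
Since gcd(503, -964) = 1 the prime 503 does not ramify.
Legendre symbol by Euler's criterion: (-241/503) ≡ (-241)^251 ≡ 1 (mod 503), i.e. (-241/503) = 1.
d is a quadratic residue mod p, hence 503 splits in O_K.

splits completely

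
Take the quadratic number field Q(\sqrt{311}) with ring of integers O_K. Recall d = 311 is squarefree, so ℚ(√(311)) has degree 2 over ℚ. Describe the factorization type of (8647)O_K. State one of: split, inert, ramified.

inert

Since 311 ≢ 1 mod 4, the ring of integers is ℤ[√311] with discriminant 4·311 = 1244.
Since gcd(8647, 1244) = 1 the prime 8647 does not ramify.
Compute (311/8647) via Euler: 311^((8647-1)/2) mod 8647 = 8646, so (311/8647) = -1.
d is a non-residue mod p, hence 8647 remains inert in O_K.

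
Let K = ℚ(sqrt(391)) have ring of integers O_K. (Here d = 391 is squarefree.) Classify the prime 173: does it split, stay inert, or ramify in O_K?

d = 391 ≡ 3 (mod 4), so O_K = ℤ[√391] and disc(K) = 4d = 1564.
173 ∤ 1564, so 173 is unramified.
Compute (391/173) via Euler: 45^((173-1)/2) mod 173 = 172, so (391/173) = -1.
(391/173) = -1, so 173 is inert.

p is inert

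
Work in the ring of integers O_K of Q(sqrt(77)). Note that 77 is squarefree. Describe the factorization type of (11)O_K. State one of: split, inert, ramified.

p ramifies

77 mod 4 = 1, hence disc K = 77 and O_K = ℤ[(1+√77)/2].
Ramification test: 11 | 77. The prime 11 ramifies in K.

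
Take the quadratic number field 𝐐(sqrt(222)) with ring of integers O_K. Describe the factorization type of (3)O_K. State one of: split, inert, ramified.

d = 222 ≡ 2 (mod 4), so O_K = ℤ[√222] and disc(K) = 4d = 888.
3 divides disc(K) = 888, so 3 ramifies.

ramified — (3) = 𝔭²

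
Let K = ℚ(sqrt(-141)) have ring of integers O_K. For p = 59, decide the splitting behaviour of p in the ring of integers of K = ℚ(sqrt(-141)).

Since -141 ≢ 1 mod 4, the ring of integers is ℤ[√-141] with discriminant 4·(-141) = -564.
disc(K) = -564 is not divisible by 59; 59 is unramified.
Compute (-141/59) via Euler: 36^((59-1)/2) mod 59 = 1, so (-141/59) = 1.
d is a quadratic residue mod p, hence 59 splits in O_K.

59 splits in O_K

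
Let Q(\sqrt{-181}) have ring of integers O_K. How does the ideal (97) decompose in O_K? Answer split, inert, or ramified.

Since -181 ≢ 1 mod 4, the ring of integers is ℤ[√-181] with discriminant 4·(-181) = -724.
disc(K) = -724 is not divisible by 97; 97 is unramified.
Compute (-181/97) via Euler: 13^((97-1)/2) mod 97 = 96, so (-181/97) = -1.
Legendre symbol -1 ⇒ 97 is inert.

inert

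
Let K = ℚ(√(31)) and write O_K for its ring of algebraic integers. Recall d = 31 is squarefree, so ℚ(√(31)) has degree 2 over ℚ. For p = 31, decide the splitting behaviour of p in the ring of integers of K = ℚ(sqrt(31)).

ramifies in O_K

d = 31 ≡ 3 (mod 4), so O_K = ℤ[√31] and disc(K) = 4d = 124.
31 divides disc(K) = 124, so 31 ramifies.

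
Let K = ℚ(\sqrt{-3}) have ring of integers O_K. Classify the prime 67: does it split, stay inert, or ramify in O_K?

p splits

d = -3 ≡ 1 (mod 4), so O_K = ℤ[(1+√-3)/2] and disc(K) = d = -3.
Since gcd(67, -3) = 1 the prime 67 does not ramify.
Legendre symbol by Euler's criterion: (-3/67) ≡ (-3)^33 ≡ 1 (mod 67), i.e. (-3/67) = 1.
d is a quadratic residue mod p, hence 67 splits in O_K.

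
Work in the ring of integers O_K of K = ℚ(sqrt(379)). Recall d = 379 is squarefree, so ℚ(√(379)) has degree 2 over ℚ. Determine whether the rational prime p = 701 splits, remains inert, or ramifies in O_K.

d = 379 ≡ 3 (mod 4), so O_K = ℤ[√379] and disc(K) = 4d = 1516.
701 ∤ 1516, so 701 is unramified.
Compute (379/701) via Euler: 379^((701-1)/2) mod 701 = 1, so (379/701) = 1.
d is a quadratic residue mod p, hence 701 splits in O_K.

splits completely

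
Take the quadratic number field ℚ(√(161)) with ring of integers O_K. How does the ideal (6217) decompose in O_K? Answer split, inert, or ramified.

Since 161 ≡ 1 mod 4, the ring of integers is ℤ[(1+√161)/2] with discriminant 161.
6217 ∤ 161, so 6217 is unramified.
Compute (161/6217) via Euler: 161^((6217-1)/2) mod 6217 = 6216, so (161/6217) = -1.
(161/6217) = -1, so 6217 is inert.

inert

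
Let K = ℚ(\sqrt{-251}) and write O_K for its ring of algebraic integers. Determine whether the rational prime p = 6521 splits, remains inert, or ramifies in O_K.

6521 remains inert

d = -251 ≡ 1 (mod 4), so O_K = ℤ[(1+√-251)/2] and disc(K) = d = -251.
disc(K) = -251 is not divisible by 6521; 6521 is unramified.
(-251/6521) = 6270^3260 mod 6521 = 6520, giving Legendre symbol -1.
d is a non-residue mod p, hence 6521 remains inert in O_K.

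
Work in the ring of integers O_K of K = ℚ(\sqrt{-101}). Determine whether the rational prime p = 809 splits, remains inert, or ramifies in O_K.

-101 mod 4 = 3, hence disc K = 4·(-101) = -404 and O_K = ℤ[√-101].
disc(K) = -404 is not divisible by 809; 809 is unramified.
Legendre symbol by Euler's criterion: (-101/809) ≡ (-101)^404 ≡ 1 (mod 809), i.e. (-101/809) = 1.
(-101/809) = 1, so 809 splits.

p splits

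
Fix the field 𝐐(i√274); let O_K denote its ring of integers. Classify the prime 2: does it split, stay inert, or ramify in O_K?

2 is ramified

Since -274 ≢ 1 mod 4, the ring of integers is ℤ[√-274] with discriminant 4·(-274) = -1096.
Ramification test: 2 | -1096. The prime 2 ramifies in K.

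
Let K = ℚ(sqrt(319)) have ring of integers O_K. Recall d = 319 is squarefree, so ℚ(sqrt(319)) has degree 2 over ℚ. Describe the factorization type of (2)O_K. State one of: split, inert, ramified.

d = 319 ≡ 3 (mod 4), so O_K = ℤ[√319] and disc(K) = 4d = 1276.
disc(K) = 1276 = 2·638, so p = 2 is ramified.

ramified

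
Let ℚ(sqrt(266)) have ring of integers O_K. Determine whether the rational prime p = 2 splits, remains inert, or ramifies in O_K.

2 is ramified

Since 266 ≢ 1 mod 4, the ring of integers is ℤ[√266] with discriminant 4·266 = 1064.
Ramification test: 2 | 1064. The prime 2 ramifies in K.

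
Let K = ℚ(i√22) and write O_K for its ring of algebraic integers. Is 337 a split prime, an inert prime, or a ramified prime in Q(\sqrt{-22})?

p is inert

d = -22 ≡ 2 (mod 4), so O_K = ℤ[√-22] and disc(K) = 4d = -88.
337 ∤ -88, so 337 is unramified.
Legendre symbol by Euler's criterion: (-22/337) ≡ (-22)^168 ≡ 336 (mod 337), i.e. (-22/337) = -1.
(-22/337) = -1, so 337 is inert.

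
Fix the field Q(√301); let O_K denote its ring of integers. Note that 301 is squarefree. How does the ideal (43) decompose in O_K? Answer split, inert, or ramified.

ramified

Since 301 ≡ 1 mod 4, the ring of integers is ℤ[(1+√301)/2] with discriminant 301.
disc(K) = 301 = 43·7, so p = 43 is ramified.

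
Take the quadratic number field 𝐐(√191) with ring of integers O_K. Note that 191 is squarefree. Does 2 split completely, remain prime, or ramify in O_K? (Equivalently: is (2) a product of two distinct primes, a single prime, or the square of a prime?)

2 is ramified

191 mod 4 = 3, hence disc K = 4·191 = 764 and O_K = ℤ[√191].
Ramification test: 2 | 764. The prime 2 ramifies in K.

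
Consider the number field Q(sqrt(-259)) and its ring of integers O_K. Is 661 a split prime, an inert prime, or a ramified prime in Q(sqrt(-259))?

Since -259 ≡ 1 mod 4, the ring of integers is ℤ[(1+√-259)/2] with discriminant -259.
disc(K) = -259 is not divisible by 661; 661 is unramified.
Legendre symbol by Euler's criterion: (-259/661) ≡ (-259)^330 ≡ 1 (mod 661), i.e. (-259/661) = 1.
(-259/661) = 1, so 661 splits.

split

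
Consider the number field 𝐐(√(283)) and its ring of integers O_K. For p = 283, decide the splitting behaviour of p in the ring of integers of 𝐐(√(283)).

283 is ramified

283 mod 4 = 3, hence disc K = 4·283 = 1132 and O_K = ℤ[√283].
Ramification test: 283 | 1132. The prime 283 ramifies in K.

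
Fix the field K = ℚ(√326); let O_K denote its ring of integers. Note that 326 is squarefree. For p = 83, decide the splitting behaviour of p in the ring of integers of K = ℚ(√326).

p splits

d = 326 ≡ 2 (mod 4), so O_K = ℤ[√326] and disc(K) = 4d = 1304.
Since gcd(83, 1304) = 1 the prime 83 does not ramify.
Compute (326/83) via Euler: 77^((83-1)/2) mod 83 = 1, so (326/83) = 1.
(326/83) = 1, so 83 splits.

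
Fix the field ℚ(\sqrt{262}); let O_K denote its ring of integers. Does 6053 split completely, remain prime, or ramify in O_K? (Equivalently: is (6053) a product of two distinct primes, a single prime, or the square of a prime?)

inert — (6053) stays prime in O_K

262 mod 4 = 2, hence disc K = 4·262 = 1048 and O_K = ℤ[√262].
6053 ∤ 1048, so 6053 is unramified.
Compute (262/6053) via Euler: 262^((6053-1)/2) mod 6053 = 6052, so (262/6053) = -1.
Legendre symbol -1 ⇒ 6053 is inert.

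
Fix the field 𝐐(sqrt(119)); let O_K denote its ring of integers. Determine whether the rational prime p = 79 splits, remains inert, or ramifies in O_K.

79 splits in O_K

Since 119 ≢ 1 mod 4, the ring of integers is ℤ[√119] with discriminant 4·119 = 476.
disc(K) = 476 is not divisible by 79; 79 is unramified.
Compute (119/79) via Euler: 40^((79-1)/2) mod 79 = 1, so (119/79) = 1.
Legendre symbol 1 ⇒ 79 is split.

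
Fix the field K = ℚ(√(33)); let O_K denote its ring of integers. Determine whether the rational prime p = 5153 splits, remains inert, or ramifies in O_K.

remains prime (inert)

Since 33 ≡ 1 mod 4, the ring of integers is ℤ[(1+√33)/2] with discriminant 33.
Since gcd(5153, 33) = 1 the prime 5153 does not ramify.
Compute (33/5153) via Euler: 33^((5153-1)/2) mod 5153 = 5152, so (33/5153) = -1.
(33/5153) = -1, so 5153 is inert.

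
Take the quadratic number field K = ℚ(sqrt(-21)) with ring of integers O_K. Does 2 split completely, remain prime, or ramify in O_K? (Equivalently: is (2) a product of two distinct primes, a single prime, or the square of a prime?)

Since -21 ≢ 1 mod 4, the ring of integers is ℤ[√-21] with discriminant 4·(-21) = -84.
2 divides disc(K) = -84, so 2 ramifies.

ramified — (2) = 𝔭²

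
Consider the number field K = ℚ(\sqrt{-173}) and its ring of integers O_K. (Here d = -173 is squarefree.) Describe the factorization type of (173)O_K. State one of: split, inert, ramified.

Since -173 ≢ 1 mod 4, the ring of integers is ℤ[√-173] with discriminant 4·(-173) = -692.
173 divides disc(K) = -692, so 173 ramifies.

ramified — (173) = 𝔭²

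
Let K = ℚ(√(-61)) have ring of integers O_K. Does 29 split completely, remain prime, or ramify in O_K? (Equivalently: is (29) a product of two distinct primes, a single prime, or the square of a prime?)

d = -61 ≡ 3 (mod 4), so O_K = ℤ[√-61] and disc(K) = 4d = -244.
29 ∤ -244, so 29 is unramified.
Legendre symbol by Euler's criterion: (-61/29) ≡ (-61)^14 ≡ 28 (mod 29), i.e. (-61/29) = -1.
(-61/29) = -1, so 29 is inert.

29 remains inert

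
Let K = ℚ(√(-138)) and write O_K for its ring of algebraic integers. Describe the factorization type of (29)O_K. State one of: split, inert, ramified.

-138 mod 4 = 2, hence disc K = 4·(-138) = -552 and O_K = ℤ[√-138].
Since gcd(29, -552) = 1 the prime 29 does not ramify.
Legendre symbol by Euler's criterion: (-138/29) ≡ (-138)^14 ≡ 1 (mod 29), i.e. (-138/29) = 1.
(-138/29) = 1, so 29 splits.

splits completely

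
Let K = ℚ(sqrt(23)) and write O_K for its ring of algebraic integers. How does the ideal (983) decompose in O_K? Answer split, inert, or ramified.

23 mod 4 = 3, hence disc K = 4·23 = 92 and O_K = ℤ[√23].
983 ∤ 92, so 983 is unramified.
Legendre symbol by Euler's criterion: (23/983) ≡ 23^491 ≡ 1 (mod 983), i.e. (23/983) = 1.
d is a quadratic residue mod p, hence 983 splits in O_K.

p splits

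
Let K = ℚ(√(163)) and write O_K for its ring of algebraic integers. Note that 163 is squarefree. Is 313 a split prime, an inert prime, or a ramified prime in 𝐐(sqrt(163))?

163 mod 4 = 3, hence disc K = 4·163 = 652 and O_K = ℤ[√163].
Since gcd(313, 652) = 1 the prime 313 does not ramify.
Euler's criterion: 163^156 mod 313 = 1. Thus (163|313) = 1.
Legendre symbol 1 ⇒ 313 is split.

splits completely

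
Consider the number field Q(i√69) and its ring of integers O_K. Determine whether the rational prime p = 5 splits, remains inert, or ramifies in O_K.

-69 mod 4 = 3, hence disc K = 4·(-69) = -276 and O_K = ℤ[√-69].
5 ∤ -276, so 5 is unramified.
Legendre symbol by Euler's criterion: (-69/5) ≡ (-69)^2 ≡ 1 (mod 5), i.e. (-69/5) = 1.
(-69/5) = 1, so 5 splits.

split — (5) = 𝔭₁𝔭₂ with 𝔭₁ ≠ 𝔭₂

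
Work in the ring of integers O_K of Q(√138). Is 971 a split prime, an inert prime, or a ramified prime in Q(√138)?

Since 138 ≢ 1 mod 4, the ring of integers is ℤ[√138] with discriminant 4·138 = 552.
disc(K) = 552 is not divisible by 971; 971 is unramified.
Compute (138/971) via Euler: 138^((971-1)/2) mod 971 = 970, so (138/971) = -1.
Legendre symbol -1 ⇒ 971 is inert.

inert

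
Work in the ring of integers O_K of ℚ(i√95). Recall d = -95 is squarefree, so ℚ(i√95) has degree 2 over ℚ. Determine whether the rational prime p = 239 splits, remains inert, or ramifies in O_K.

Since -95 ≡ 1 mod 4, the ring of integers is ℤ[(1+√-95)/2] with discriminant -95.
Since gcd(239, -95) = 1 the prime 239 does not ramify.
Legendre symbol by Euler's criterion: (-95/239) ≡ (-95)^119 ≡ 1 (mod 239), i.e. (-95/239) = 1.
Legendre symbol 1 ⇒ 239 is split.

239 splits in O_K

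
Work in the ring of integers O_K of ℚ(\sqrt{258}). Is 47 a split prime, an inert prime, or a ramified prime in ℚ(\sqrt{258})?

inert

258 mod 4 = 2, hence disc K = 4·258 = 1032 and O_K = ℤ[√258].
disc(K) = 1032 is not divisible by 47; 47 is unramified.
Compute (258/47) via Euler: 23^((47-1)/2) mod 47 = 46, so (258/47) = -1.
Legendre symbol -1 ⇒ 47 is inert.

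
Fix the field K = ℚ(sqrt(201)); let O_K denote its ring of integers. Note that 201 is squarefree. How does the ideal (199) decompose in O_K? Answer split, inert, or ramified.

d = 201 ≡ 1 (mod 4), so O_K = ℤ[(1+√201)/2] and disc(K) = d = 201.
199 ∤ 201, so 199 is unramified.
Euler's criterion: 201^99 mod 199 = 1. Thus (201|199) = 1.
(201/199) = 1, so 199 splits.

199 splits in O_K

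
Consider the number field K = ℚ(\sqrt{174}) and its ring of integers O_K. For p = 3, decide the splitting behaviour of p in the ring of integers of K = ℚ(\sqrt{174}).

p ramifies

d = 174 ≡ 2 (mod 4), so O_K = ℤ[√174] and disc(K) = 4d = 696.
Ramification test: 3 | 696. The prime 3 ramifies in K.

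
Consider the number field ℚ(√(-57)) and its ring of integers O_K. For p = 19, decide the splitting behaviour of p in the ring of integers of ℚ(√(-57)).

-57 mod 4 = 3, hence disc K = 4·(-57) = -228 and O_K = ℤ[√-57].
19 divides disc(K) = -228, so 19 ramifies.

ramified — (19) = 𝔭²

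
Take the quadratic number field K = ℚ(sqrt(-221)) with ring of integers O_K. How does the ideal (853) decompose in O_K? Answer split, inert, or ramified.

d = -221 ≡ 3 (mod 4), so O_K = ℤ[√-221] and disc(K) = 4d = -884.
disc(K) = -884 is not divisible by 853; 853 is unramified.
Legendre symbol by Euler's criterion: (-221/853) ≡ (-221)^426 ≡ 1 (mod 853), i.e. (-221/853) = 1.
Legendre symbol 1 ⇒ 853 is split.

p splits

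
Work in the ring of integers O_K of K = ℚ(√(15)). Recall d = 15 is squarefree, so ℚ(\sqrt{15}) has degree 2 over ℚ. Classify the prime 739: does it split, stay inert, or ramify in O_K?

remains prime (inert)

d = 15 ≡ 3 (mod 4), so O_K = ℤ[√15] and disc(K) = 4d = 60.
739 ∤ 60, so 739 is unramified.
Euler's criterion: 15^369 mod 739 = 738. Thus (15|739) = -1.
Legendre symbol -1 ⇒ 739 is inert.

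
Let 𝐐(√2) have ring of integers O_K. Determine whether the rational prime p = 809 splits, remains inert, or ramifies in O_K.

2 mod 4 = 2, hence disc K = 4·2 = 8 and O_K = ℤ[√2].
Since gcd(809, 8) = 1 the prime 809 does not ramify.
(2/809) = 2^404 mod 809 = 1, giving Legendre symbol 1.
Legendre symbol 1 ⇒ 809 is split.

809 splits in O_K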